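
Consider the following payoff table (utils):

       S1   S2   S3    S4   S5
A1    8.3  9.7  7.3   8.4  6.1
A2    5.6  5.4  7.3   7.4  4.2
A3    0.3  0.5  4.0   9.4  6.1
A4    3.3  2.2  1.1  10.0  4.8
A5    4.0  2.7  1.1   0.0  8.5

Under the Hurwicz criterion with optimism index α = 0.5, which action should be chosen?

A1: 0.5·9.7 + 0.5·6.1 = 7.9
A2: 0.5·7.4 + 0.5·4.2 = 5.8
A3: 0.5·9.4 + 0.5·0.3 = 4.85
A4: 0.5·10.0 + 0.5·1.1 = 5.55
A5: 0.5·8.5 + 0.5·0.0 = 4.25
Highest Hurwicz score = 7.9 → A1.

A1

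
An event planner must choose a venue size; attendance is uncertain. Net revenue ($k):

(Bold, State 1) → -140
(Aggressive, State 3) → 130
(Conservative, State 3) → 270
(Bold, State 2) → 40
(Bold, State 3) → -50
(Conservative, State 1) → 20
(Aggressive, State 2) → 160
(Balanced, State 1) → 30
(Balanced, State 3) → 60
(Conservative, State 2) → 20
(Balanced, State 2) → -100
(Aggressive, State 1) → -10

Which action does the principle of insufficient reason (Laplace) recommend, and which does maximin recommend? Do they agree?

laplace → Conservative; maximin → Conservative (agree)

Row averages: Conservative=310/3, Balanced=-10/3, Aggressive=280/3, Bold=-50
Highest average = 310/3 → Conservative.
Row minima: Conservative=20, Balanced=-100, Aggressive=-10, Bold=-140
Best worst-case = 20 → Conservative.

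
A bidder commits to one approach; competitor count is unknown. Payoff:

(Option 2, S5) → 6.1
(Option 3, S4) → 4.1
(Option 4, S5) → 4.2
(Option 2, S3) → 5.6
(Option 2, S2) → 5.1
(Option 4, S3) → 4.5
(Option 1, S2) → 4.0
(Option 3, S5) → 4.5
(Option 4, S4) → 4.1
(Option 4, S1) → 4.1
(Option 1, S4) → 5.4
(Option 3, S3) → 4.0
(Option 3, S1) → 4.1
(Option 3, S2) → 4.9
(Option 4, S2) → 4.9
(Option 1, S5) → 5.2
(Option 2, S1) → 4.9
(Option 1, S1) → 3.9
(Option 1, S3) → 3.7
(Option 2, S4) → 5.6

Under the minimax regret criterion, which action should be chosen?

Option 2

Column bests: S1=4.9, S2=5.1, S3=5.6, S4=5.6, S5=6.1.
Option 1 regrets: 1.0, 1.1, 1.9, 0.2, 0.9 → max 1.9
Option 2 regrets: 0.0, 0.0, 0.0, 0.0, 0.0 → max 0.0
Option 3 regrets: 0.8, 0.2, 1.6, 1.5, 1.6 → max 1.6
Option 4 regrets: 0.8, 0.2, 1.1, 1.5, 1.9 → max 1.9
Smallest max regret = 0.0 → Option 2.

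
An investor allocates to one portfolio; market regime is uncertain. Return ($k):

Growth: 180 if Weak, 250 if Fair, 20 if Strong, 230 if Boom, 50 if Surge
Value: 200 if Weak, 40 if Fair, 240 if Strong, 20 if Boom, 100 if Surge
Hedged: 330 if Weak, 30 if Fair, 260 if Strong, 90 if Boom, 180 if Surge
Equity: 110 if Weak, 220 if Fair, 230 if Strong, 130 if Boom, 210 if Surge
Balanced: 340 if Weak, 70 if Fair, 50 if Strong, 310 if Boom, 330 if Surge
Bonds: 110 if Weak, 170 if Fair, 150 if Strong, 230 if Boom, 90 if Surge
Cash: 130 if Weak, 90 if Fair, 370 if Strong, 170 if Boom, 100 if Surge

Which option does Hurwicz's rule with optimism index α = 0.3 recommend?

Cash

Growth: 0.3·250 + 0.7·20 = 89
Value: 0.3·240 + 0.7·20 = 86
Hedged: 0.3·330 + 0.7·30 = 120
Equity: 0.3·230 + 0.7·110 = 146
Balanced: 0.3·340 + 0.7·50 = 137
Bonds: 0.3·230 + 0.7·90 = 132
Cash: 0.3·370 + 0.7·90 = 174
Highest Hurwicz score = 174 → Cash.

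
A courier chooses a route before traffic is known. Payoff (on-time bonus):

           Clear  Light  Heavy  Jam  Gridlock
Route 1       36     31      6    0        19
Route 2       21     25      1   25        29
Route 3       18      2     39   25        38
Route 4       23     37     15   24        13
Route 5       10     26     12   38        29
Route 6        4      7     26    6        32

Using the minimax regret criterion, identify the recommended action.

Column bests: Clear=36, Light=37, Heavy=39, Jam=38, Gridlock=38.
Route 1 regrets: 0, 6, 33, 38, 19 → max 38
Route 2 regrets: 15, 12, 38, 13, 9 → max 38
Route 3 regrets: 18, 35, 0, 13, 0 → max 35
Route 4 regrets: 13, 0, 24, 14, 25 → max 25
Route 5 regrets: 26, 11, 27, 0, 9 → max 27
Route 6 regrets: 32, 30, 13, 32, 6 → max 32
Smallest max regret = 25 → Route 4.

Route 4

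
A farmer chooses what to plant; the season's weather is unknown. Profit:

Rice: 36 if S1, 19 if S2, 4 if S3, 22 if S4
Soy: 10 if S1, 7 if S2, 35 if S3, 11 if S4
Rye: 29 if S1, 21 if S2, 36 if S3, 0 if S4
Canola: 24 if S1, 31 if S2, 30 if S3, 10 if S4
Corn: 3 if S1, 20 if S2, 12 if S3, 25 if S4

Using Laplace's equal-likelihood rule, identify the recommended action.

Canola

Row averages: Rice=20.25, Soy=15.75, Rye=21.5, Canola=23.75, Corn=15
Highest average = 23.75 → Canola.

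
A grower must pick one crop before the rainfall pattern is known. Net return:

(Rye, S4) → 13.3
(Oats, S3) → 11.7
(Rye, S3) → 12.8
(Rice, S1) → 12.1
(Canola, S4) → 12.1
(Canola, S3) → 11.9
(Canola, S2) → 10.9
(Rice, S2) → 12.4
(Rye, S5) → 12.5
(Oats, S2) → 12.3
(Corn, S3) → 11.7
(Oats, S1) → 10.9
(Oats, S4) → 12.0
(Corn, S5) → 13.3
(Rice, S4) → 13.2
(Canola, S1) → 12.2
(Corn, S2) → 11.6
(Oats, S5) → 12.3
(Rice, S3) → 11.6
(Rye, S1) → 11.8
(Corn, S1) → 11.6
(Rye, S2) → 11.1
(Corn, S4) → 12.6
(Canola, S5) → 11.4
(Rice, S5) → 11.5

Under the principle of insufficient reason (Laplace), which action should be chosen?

Rye

Row averages: Rye=12.3, Oats=11.84, Corn=12.16, Canola=11.7, Rice=12.16
Highest average = 12.3 → Rye.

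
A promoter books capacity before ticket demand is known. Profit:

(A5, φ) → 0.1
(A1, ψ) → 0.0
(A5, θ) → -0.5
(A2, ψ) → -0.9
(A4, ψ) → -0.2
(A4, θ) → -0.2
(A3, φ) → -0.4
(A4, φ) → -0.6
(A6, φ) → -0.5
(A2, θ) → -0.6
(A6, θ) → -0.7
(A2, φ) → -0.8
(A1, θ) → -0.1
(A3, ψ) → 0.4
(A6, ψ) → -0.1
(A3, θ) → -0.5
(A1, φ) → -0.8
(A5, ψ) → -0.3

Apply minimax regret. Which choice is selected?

Column bests: θ=-0.1, φ=0.1, ψ=0.4.
A1 regrets: 0.0, 0.9, 0.4 → max 0.9
A2 regrets: 0.5, 0.9, 1.3 → max 1.3
A3 regrets: 0.4, 0.5, 0.0 → max 0.5
A4 regrets: 0.1, 0.7, 0.6 → max 0.7
A5 regrets: 0.4, 0.0, 0.7 → max 0.7
A6 regrets: 0.6, 0.6, 0.5 → max 0.6
Smallest max regret = 0.5 → A3.

A3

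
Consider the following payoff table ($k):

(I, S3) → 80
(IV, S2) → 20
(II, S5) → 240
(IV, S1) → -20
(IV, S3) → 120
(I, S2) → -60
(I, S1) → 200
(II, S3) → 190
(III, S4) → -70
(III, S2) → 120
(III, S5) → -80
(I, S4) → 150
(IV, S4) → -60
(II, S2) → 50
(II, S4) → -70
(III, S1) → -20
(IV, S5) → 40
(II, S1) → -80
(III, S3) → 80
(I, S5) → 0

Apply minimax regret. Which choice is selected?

Column bests: S1=200, S2=120, S3=190, S4=150, S5=240.
I regrets: 0, 180, 110, 0, 240 → max 240
II regrets: 280, 70, 0, 220, 0 → max 280
III regrets: 220, 0, 110, 220, 320 → max 320
IV regrets: 220, 100, 70, 210, 200 → max 220
Smallest max regret = 220 → IV.

IV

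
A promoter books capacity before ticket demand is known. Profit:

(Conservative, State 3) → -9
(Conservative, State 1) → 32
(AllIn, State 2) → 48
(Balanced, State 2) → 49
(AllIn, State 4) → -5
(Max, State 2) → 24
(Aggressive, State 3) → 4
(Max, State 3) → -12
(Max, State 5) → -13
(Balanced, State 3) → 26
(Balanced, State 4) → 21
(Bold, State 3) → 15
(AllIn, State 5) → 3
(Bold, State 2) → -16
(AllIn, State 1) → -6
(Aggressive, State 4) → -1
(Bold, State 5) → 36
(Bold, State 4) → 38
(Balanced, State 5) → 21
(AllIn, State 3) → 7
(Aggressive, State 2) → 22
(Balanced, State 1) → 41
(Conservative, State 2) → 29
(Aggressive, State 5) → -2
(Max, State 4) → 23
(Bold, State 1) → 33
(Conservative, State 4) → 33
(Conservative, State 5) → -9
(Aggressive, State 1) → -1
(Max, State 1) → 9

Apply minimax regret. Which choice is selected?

Column bests: State 1=41, State 2=49, State 3=26, State 4=38, State 5=36.
Conservative regrets: 9, 20, 35, 5, 45 → max 45
Balanced regrets: 0, 0, 0, 17, 15 → max 17
Aggressive regrets: 42, 27, 22, 39, 38 → max 42
Bold regrets: 8, 65, 11, 0, 0 → max 65
AllIn regrets: 47, 1, 19, 43, 33 → max 47
Max regrets: 32, 25, 38, 15, 49 → max 49
Smallest max regret = 17 → Balanced.

Balanced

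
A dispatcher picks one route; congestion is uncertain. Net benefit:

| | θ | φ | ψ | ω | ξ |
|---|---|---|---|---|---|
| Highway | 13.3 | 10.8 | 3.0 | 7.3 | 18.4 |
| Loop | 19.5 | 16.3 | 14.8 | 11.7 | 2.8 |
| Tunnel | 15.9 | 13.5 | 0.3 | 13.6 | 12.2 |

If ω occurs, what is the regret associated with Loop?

1.9

Best payoff under ω is 13.6.
Regret = 13.6 − 11.7 = 1.9.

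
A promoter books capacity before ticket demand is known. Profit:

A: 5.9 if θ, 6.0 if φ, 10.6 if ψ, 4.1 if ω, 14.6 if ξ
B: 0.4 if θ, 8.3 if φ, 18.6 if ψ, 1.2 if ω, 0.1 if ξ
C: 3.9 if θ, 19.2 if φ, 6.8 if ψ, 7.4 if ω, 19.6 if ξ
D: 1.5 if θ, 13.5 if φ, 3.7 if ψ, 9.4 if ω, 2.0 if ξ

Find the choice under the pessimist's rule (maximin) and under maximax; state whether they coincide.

maximin → A; maximax → C (disagree)

Row minima: A=4.1, B=0.1, C=3.9, D=1.5
Best worst-case = 4.1 → A.
Row maxima: A=14.6, B=18.6, C=19.6, D=13.5
Best best-case = 19.6 → C.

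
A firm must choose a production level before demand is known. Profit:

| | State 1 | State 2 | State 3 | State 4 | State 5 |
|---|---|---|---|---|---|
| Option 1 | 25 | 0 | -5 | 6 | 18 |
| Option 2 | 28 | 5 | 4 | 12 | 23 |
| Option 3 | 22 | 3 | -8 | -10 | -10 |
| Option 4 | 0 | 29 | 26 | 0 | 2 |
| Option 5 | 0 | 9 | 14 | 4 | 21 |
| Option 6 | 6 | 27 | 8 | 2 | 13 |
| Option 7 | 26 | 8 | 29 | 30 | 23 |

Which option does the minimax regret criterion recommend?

Option 7

Column bests: State 1=28, State 2=29, State 3=29, State 4=30, State 5=23.
Option 1 regrets: 3, 29, 34, 24, 5 → max 34
Option 2 regrets: 0, 24, 25, 18, 0 → max 25
Option 3 regrets: 6, 26, 37, 40, 33 → max 40
Option 4 regrets: 28, 0, 3, 30, 21 → max 30
Option 5 regrets: 28, 20, 15, 26, 2 → max 28
Option 6 regrets: 22, 2, 21, 28, 10 → max 28
Option 7 regrets: 2, 21, 0, 0, 0 → max 21
Smallest max regret = 21 → Option 7.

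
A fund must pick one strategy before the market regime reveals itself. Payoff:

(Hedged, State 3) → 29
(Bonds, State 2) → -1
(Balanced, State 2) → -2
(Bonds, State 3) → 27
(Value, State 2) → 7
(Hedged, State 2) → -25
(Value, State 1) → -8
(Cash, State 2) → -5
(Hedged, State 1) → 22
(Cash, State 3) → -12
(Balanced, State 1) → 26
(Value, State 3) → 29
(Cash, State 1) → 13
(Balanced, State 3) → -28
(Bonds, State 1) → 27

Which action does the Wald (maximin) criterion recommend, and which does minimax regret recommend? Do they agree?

Row minima: Bonds=-1, Cash=-12, Value=-8, Hedged=-25, Balanced=-28
Best worst-case = -1 → Bonds.
Column bests: State 1=27, State 2=7, State 3=29.
Bonds regrets: 0, 8, 2 → max 8
Cash regrets: 14, 12, 41 → max 41
Value regrets: 35, 0, 0 → max 35
Hedged regrets: 5, 32, 0 → max 32
Balanced regrets: 1, 9, 57 → max 57
Smallest max regret = 8 → Bonds.

maximin → Bonds; minimax regret → Bonds (agree)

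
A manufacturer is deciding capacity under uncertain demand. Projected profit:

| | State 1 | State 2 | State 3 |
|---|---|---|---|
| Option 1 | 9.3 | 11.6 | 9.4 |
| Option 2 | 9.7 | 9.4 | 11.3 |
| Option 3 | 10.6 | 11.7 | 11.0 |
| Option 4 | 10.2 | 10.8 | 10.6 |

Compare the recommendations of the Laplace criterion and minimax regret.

laplace → Option 3; minimax regret → Option 3 (agree)

Row averages: Option 1=10.1, Option 2=152/15, Option 3=11.1, Option 4=158/15
Highest average = 11.1 → Option 3.
Column bests: State 1=10.6, State 2=11.7, State 3=11.3.
Option 1 regrets: 1.3, 0.1, 1.9 → max 1.9
Option 2 regrets: 0.9, 2.3, 0.0 → max 2.3
Option 3 regrets: 0.0, 0.0, 0.3 → max 0.3
Option 4 regrets: 0.4, 0.9, 0.7 → max 0.9
Smallest max regret = 0.3 → Option 3.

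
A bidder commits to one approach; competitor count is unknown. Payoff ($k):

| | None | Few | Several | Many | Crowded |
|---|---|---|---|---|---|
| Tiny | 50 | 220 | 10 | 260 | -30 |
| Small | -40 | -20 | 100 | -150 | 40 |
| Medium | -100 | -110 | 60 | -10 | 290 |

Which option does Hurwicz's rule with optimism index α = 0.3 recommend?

Tiny

Tiny: 0.3·260 + 0.7·(-30) = 57
Small: 0.3·100 + 0.7·(-150) = -75
Medium: 0.3·290 + 0.7·(-110) = 10
Highest Hurwicz score = 57 → Tiny.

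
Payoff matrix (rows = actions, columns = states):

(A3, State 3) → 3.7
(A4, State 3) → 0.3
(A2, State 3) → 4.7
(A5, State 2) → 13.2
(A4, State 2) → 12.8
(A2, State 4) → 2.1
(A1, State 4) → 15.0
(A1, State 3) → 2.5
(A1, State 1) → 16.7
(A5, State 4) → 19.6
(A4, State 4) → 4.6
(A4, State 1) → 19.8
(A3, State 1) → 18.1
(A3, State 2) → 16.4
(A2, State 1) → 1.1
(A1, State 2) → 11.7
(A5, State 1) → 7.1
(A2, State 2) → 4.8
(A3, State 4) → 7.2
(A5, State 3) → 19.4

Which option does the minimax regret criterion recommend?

A5

Column bests: State 1=19.8, State 2=16.4, State 3=19.4, State 4=19.6.
A1 regrets: 3.1, 4.7, 16.9, 4.6 → max 16.9
A2 regrets: 18.7, 11.6, 14.7, 17.5 → max 18.7
A3 regrets: 1.7, 0.0, 15.7, 12.4 → max 15.7
A4 regrets: 0.0, 3.6, 19.1, 15.0 → max 19.1
A5 regrets: 12.7, 3.2, 0.0, 0.0 → max 12.7
Smallest max regret = 12.7 → A5.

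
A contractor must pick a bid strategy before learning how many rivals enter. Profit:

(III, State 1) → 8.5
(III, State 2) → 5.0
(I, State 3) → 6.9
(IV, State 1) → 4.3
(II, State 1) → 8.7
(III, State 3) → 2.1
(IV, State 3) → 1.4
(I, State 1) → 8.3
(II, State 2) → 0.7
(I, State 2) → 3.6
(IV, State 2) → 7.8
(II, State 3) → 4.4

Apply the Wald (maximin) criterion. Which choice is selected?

I

Row minima: I=3.6, II=0.7, III=2.1, IV=1.4
Best worst-case = 3.6 → I.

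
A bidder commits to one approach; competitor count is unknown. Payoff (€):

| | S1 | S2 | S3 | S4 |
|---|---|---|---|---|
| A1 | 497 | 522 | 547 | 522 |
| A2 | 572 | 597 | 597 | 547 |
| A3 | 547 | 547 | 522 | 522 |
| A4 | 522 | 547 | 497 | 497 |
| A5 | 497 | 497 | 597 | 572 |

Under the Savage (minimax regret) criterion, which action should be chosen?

Column bests: S1=572, S2=597, S3=597, S4=572.
A1 regrets: 75, 75, 50, 50 → max 75
A2 regrets: 0, 0, 0, 25 → max 25
A3 regrets: 25, 50, 75, 50 → max 75
A4 regrets: 50, 50, 100, 75 → max 100
A5 regrets: 75, 100, 0, 0 → max 100
Smallest max regret = 25 → A2.

A2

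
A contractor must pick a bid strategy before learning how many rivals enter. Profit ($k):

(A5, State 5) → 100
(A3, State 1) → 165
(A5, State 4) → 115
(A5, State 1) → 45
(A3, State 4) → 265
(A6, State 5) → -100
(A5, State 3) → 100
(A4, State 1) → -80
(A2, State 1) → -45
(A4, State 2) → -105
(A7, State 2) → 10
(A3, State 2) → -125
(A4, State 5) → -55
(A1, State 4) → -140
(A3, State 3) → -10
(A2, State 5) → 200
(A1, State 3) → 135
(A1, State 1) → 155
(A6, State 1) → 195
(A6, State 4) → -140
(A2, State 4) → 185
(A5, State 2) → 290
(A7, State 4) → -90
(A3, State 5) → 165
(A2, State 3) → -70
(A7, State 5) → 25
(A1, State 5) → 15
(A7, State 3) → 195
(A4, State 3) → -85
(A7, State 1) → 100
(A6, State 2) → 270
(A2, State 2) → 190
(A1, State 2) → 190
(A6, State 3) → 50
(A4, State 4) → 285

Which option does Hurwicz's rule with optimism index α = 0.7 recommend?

A1: 0.7·190 + 0.3·(-140) = 91
A2: 0.7·200 + 0.3·(-70) = 119
A3: 0.7·265 + 0.3·(-125) = 148
A4: 0.7·285 + 0.3·(-105) = 168
A5: 0.7·290 + 0.3·45 = 216.5
A6: 0.7·270 + 0.3·(-140) = 147
A7: 0.7·195 + 0.3·(-90) = 109.5
Highest Hurwicz score = 216.5 → A5.

A5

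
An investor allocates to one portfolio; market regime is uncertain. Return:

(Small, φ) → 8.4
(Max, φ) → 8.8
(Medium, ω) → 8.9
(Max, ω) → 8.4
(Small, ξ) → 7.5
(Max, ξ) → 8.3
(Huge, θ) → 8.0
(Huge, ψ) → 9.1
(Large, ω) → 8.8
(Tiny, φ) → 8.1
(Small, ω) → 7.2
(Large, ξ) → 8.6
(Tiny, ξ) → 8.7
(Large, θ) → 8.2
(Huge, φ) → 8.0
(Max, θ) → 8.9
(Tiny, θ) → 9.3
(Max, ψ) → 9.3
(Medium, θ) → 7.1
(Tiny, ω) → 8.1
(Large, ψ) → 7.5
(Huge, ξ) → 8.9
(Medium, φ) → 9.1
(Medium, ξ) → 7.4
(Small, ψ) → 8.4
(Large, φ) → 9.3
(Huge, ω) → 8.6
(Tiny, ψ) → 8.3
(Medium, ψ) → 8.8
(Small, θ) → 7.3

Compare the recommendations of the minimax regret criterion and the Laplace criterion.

Column bests: θ=9.3, φ=9.3, ψ=9.3, ω=8.9, ξ=8.9.
Tiny regrets: 0.0, 1.2, 1.0, 0.8, 0.2 → max 1.2
Small regrets: 2.0, 0.9, 0.9, 1.7, 1.4 → max 2.0
Medium regrets: 2.2, 0.2, 0.5, 0.0, 1.5 → max 2.2
Large regrets: 1.1, 0.0, 1.8, 0.1, 0.3 → max 1.8
Huge regrets: 1.3, 1.3, 0.2, 0.3, 0.0 → max 1.3
Max regrets: 0.4, 0.5, 0.0, 0.5, 0.6 → max 0.6
Smallest max regret = 0.6 → Max.
Row averages: Tiny=8.5, Small=7.76, Medium=8.26, Large=8.48, Huge=8.52, Max=8.74
Highest average = 8.74 → Max.

minimax regret → Max; laplace → Max (agree)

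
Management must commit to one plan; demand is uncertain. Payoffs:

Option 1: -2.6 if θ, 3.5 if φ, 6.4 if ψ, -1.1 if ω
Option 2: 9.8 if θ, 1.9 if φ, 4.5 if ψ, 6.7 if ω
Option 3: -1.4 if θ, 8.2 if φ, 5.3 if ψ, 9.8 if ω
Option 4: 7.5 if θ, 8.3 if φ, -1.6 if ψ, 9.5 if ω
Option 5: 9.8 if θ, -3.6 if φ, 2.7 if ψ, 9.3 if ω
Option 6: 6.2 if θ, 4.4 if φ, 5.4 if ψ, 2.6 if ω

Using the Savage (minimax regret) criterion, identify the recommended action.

Option 2

Column bests: θ=9.8, φ=8.3, ψ=6.4, ω=9.8.
Option 1 regrets: 12.4, 4.8, 0.0, 10.9 → max 12.4
Option 2 regrets: 0.0, 6.4, 1.9, 3.1 → max 6.4
Option 3 regrets: 11.2, 0.1, 1.1, 0.0 → max 11.2
Option 4 regrets: 2.3, 0.0, 8.0, 0.3 → max 8.0
Option 5 regrets: 0.0, 11.9, 3.7, 0.5 → max 11.9
Option 6 regrets: 3.6, 3.9, 1.0, 7.2 → max 7.2
Smallest max regret = 6.4 → Option 2.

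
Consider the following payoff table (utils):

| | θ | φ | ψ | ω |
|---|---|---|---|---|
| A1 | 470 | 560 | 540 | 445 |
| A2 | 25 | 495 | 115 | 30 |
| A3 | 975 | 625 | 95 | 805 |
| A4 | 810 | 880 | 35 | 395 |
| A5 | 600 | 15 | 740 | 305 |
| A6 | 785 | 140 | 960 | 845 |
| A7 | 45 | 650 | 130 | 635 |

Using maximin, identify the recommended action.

Row minima: A1=445, A2=25, A3=95, A4=35, A5=15, A6=140, A7=45
Best worst-case = 445 → A1.

A1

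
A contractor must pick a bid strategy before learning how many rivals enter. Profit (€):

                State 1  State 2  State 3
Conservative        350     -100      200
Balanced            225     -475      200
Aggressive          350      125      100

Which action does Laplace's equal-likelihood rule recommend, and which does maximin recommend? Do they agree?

laplace → Aggressive; maximin → Aggressive (agree)

Row averages: Conservative=150, Balanced=-50/3, Aggressive=575/3
Highest average = 575/3 → Aggressive.
Row minima: Conservative=-100, Balanced=-475, Aggressive=100
Best worst-case = 100 → Aggressive.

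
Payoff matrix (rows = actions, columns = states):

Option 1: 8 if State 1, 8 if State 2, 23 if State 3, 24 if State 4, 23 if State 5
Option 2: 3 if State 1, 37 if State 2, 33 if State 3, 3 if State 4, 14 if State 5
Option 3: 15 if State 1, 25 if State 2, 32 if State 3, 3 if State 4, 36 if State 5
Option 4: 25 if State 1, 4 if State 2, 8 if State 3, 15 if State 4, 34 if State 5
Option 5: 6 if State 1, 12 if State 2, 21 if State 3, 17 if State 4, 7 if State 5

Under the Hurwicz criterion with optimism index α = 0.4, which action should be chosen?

Option 2

Option 1: 0.4·24 + 0.6·8 = 14.4
Option 2: 0.4·37 + 0.6·3 = 16.6
Option 3: 0.4·36 + 0.6·3 = 16.2
Option 4: 0.4·34 + 0.6·4 = 16
Option 5: 0.4·21 + 0.6·6 = 12
Highest Hurwicz score = 16.6 → Option 2.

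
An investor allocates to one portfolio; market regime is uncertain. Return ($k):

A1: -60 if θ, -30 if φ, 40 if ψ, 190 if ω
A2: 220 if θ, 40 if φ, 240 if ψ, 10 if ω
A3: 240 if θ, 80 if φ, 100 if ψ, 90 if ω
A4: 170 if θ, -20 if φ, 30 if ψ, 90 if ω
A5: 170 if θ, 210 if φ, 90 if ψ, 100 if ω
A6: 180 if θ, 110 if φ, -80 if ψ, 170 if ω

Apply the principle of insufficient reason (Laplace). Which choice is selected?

Row averages: A1=35, A2=127.5, A3=127.5, A4=67.5, A5=142.5, A6=95
Highest average = 142.5 → A5.

A5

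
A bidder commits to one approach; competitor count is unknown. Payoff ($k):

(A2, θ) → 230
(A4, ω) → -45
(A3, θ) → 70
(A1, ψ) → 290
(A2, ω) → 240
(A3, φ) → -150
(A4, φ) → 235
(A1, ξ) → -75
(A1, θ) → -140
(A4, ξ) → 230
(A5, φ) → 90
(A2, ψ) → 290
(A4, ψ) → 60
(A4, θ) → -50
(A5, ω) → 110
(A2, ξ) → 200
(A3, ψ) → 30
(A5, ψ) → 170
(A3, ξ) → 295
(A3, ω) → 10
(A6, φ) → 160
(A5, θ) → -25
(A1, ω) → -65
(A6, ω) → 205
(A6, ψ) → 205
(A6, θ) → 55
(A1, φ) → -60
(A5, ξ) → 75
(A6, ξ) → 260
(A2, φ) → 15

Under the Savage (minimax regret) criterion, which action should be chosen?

Column bests: θ=230, φ=235, ψ=290, ω=240, ξ=295.
A1 regrets: 370, 295, 0, 305, 370 → max 370
A2 regrets: 0, 220, 0, 0, 95 → max 220
A3 regrets: 160, 385, 260, 230, 0 → max 385
A4 regrets: 280, 0, 230, 285, 65 → max 285
A5 regrets: 255, 145, 120, 130, 220 → max 255
A6 regrets: 175, 75, 85, 35, 35 → max 175
Smallest max regret = 175 → A6.

A6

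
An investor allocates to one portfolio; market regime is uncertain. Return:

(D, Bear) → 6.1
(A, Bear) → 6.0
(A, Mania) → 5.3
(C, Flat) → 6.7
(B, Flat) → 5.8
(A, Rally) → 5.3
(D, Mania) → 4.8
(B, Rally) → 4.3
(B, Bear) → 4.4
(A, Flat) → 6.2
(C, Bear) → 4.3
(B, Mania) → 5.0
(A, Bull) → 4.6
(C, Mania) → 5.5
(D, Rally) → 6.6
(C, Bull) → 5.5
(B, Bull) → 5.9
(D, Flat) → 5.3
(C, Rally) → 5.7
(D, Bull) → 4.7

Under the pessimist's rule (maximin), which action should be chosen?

Row minima: A=4.6, B=4.3, C=4.3, D=4.7
Best worst-case = 4.7 → D.

D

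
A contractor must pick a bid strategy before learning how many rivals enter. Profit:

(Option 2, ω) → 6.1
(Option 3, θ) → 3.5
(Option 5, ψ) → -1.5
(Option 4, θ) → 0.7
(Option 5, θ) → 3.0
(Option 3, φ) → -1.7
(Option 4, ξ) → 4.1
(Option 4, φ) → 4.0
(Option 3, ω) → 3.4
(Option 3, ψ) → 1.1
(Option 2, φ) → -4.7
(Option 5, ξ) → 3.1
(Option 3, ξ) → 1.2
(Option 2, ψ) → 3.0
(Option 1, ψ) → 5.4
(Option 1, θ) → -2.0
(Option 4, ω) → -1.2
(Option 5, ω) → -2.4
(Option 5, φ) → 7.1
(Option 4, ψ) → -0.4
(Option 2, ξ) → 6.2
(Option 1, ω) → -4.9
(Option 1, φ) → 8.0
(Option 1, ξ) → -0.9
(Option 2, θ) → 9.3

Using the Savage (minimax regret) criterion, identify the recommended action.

Option 5

Column bests: θ=9.3, φ=8.0, ψ=5.4, ω=6.1, ξ=6.2.
Option 1 regrets: 11.3, 0.0, 0.0, 11.0, 7.1 → max 11.3
Option 2 regrets: 0.0, 12.7, 2.4, 0.0, 0.0 → max 12.7
Option 3 regrets: 5.8, 9.7, 4.3, 2.7, 5.0 → max 9.7
Option 4 regrets: 8.6, 4.0, 5.8, 7.3, 2.1 → max 8.6
Option 5 regrets: 6.3, 0.9, 6.9, 8.5, 3.1 → max 8.5
Smallest max regret = 8.5 → Option 5.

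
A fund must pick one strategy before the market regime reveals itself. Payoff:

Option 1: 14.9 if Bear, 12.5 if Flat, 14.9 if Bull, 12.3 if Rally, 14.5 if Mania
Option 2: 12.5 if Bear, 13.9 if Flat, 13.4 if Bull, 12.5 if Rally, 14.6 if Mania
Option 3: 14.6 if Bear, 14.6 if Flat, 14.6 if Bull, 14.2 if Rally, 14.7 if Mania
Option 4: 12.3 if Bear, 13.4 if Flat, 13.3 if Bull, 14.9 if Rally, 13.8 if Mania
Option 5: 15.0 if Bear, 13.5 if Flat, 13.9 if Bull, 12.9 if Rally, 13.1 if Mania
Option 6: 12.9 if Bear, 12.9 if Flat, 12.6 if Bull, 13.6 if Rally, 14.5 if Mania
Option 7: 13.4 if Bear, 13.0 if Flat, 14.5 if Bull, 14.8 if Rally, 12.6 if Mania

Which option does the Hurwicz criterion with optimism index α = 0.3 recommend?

Option 3

Option 1: 0.3·14.9 + 0.7·12.3 = 13.08
Option 2: 0.3·14.6 + 0.7·12.5 = 13.13
Option 3: 0.3·14.7 + 0.7·14.2 = 14.35
Option 4: 0.3·14.9 + 0.7·12.3 = 13.08
Option 5: 0.3·15.0 + 0.7·12.9 = 13.53
Option 6: 0.3·14.5 + 0.7·12.6 = 13.17
Option 7: 0.3·14.8 + 0.7·12.6 = 13.26
Highest Hurwicz score = 14.35 → Option 3.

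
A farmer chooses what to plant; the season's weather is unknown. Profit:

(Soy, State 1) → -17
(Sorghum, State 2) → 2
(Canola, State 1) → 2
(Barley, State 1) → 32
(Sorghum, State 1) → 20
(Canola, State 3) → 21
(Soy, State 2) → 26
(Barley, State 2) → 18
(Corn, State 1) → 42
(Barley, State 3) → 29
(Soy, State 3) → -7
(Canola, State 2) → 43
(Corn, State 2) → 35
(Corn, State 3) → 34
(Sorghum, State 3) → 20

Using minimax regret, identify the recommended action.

Corn

Column bests: State 1=42, State 2=43, State 3=34.
Canola regrets: 40, 0, 13 → max 40
Soy regrets: 59, 17, 41 → max 59
Sorghum regrets: 22, 41, 14 → max 41
Corn regrets: 0, 8, 0 → max 8
Barley regrets: 10, 25, 5 → max 25
Smallest max regret = 8 → Corn.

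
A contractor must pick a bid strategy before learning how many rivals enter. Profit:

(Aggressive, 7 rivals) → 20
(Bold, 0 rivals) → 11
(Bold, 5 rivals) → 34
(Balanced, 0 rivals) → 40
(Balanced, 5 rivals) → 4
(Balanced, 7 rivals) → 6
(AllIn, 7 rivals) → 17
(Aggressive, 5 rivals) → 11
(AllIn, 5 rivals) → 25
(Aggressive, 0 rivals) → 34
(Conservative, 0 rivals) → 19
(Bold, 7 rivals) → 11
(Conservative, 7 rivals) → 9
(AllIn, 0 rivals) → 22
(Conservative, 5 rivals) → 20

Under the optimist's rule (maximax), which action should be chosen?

Balanced

Row maxima: Conservative=20, Balanced=40, Aggressive=34, Bold=34, AllIn=25
Best best-case = 40 → Balanced.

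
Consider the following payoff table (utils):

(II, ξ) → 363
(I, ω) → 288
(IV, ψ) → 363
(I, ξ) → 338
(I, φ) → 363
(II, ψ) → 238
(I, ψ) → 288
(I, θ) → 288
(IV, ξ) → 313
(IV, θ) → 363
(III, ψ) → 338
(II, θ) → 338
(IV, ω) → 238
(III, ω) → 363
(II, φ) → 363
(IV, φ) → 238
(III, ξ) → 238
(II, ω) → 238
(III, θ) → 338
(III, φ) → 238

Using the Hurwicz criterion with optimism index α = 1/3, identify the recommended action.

I

I: 1/3·363 + 2/3·288 = 313
II: 1/3·363 + 2/3·238 = 839/3
III: 1/3·363 + 2/3·238 = 839/3
IV: 1/3·363 + 2/3·238 = 839/3
Highest Hurwicz score = 313 → I.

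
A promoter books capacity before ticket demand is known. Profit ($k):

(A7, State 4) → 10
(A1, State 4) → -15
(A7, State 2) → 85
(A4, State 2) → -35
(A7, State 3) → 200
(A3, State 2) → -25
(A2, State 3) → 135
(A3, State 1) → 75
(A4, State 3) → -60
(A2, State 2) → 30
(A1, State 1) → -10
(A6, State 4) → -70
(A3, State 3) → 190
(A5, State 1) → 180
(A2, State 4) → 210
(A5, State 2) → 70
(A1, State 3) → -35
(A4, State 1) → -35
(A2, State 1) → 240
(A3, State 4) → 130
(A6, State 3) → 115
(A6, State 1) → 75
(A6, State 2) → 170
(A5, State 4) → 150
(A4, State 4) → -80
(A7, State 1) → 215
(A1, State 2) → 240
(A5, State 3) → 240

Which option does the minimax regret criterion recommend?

A5

Column bests: State 1=240, State 2=240, State 3=240, State 4=210.
A1 regrets: 250, 0, 275, 225 → max 275
A2 regrets: 0, 210, 105, 0 → max 210
A3 regrets: 165, 265, 50, 80 → max 265
A4 regrets: 275, 275, 300, 290 → max 300
A5 regrets: 60, 170, 0, 60 → max 170
A6 regrets: 165, 70, 125, 280 → max 280
A7 regrets: 25, 155, 40, 200 → max 200
Smallest max regret = 170 → A5.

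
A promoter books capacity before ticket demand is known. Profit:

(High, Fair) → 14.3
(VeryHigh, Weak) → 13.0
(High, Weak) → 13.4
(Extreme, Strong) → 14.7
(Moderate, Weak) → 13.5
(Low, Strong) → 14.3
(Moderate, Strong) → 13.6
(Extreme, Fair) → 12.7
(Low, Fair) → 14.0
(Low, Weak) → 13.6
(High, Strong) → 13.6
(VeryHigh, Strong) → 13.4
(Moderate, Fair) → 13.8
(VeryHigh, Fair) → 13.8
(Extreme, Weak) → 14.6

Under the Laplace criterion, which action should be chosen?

Extreme

Row averages: Low=419/30, Moderate=409/30, High=413/30, VeryHigh=13.4, Extreme=14
Highest average = 14 → Extreme.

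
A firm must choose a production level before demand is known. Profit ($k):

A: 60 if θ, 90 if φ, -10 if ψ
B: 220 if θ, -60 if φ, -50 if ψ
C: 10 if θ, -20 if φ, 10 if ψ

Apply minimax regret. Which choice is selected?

Column bests: θ=220, φ=90, ψ=10.
A regrets: 160, 0, 20 → max 160
B regrets: 0, 150, 60 → max 150
C regrets: 210, 110, 0 → max 210
Smallest max regret = 150 → B.

B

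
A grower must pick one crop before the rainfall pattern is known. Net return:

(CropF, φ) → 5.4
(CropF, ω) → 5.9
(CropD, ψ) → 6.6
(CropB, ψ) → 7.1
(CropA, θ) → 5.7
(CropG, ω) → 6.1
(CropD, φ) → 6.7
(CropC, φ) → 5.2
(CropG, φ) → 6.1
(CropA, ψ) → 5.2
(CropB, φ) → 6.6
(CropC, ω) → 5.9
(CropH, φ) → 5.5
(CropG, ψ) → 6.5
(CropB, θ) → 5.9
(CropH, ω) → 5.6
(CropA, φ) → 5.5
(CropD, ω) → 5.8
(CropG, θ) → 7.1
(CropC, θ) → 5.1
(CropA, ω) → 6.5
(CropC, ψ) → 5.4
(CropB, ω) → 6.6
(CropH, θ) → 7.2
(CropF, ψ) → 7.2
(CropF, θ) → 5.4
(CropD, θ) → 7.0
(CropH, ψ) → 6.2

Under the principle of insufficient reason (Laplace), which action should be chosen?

CropB

Row averages: CropC=5.4, CropA=5.725, CropG=6.45, CropH=6.125, CropD=6.525, CropB=6.55, CropF=5.975
Highest average = 6.55 → CropB.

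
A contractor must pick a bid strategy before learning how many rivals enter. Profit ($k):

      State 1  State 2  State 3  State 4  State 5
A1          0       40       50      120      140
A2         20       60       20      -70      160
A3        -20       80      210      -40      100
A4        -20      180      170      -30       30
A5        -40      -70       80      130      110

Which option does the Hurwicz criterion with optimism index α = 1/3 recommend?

A1: 1/3·140 + 2/3·0 = 140/3
A2: 1/3·160 + 2/3·(-70) = 20/3
A3: 1/3·210 + 2/3·(-40) = 130/3
A4: 1/3·180 + 2/3·(-30) = 40
A5: 1/3·130 + 2/3·(-70) = -10/3
Highest Hurwicz score = 140/3 → A1.

A1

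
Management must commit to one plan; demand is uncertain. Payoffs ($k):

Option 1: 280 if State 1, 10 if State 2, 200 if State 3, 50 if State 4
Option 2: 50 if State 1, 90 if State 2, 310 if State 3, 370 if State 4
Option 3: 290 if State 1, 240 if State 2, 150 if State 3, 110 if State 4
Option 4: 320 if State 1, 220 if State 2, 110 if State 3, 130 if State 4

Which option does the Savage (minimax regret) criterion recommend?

Option 4

Column bests: State 1=320, State 2=240, State 3=310, State 4=370.
Option 1 regrets: 40, 230, 110, 320 → max 320
Option 2 regrets: 270, 150, 0, 0 → max 270
Option 3 regrets: 30, 0, 160, 260 → max 260
Option 4 regrets: 0, 20, 200, 240 → max 240
Smallest max regret = 240 → Option 4.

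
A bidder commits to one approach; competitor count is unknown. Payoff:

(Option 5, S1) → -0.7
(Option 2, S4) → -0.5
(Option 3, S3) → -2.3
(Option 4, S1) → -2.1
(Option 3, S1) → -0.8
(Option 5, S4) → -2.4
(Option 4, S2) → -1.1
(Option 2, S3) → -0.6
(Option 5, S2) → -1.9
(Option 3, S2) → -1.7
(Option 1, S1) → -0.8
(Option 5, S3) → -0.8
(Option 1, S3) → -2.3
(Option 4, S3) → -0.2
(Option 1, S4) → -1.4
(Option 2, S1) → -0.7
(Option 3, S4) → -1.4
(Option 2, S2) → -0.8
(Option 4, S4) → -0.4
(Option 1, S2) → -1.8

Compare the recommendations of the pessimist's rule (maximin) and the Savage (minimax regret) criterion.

maximin → Option 2; minimax regret → Option 2 (agree)

Row minima: Option 1=-2.3, Option 2=-0.8, Option 3=-2.3, Option 4=-2.1, Option 5=-2.4
Best worst-case = -0.8 → Option 2.
Column bests: S1=-0.7, S2=-0.8, S3=-0.2, S4=-0.4.
Option 1 regrets: 0.1, 1.0, 2.1, 1.0 → max 2.1
Option 2 regrets: 0.0, 0.0, 0.4, 0.1 → max 0.4
Option 3 regrets: 0.1, 0.9, 2.1, 1.0 → max 2.1
Option 4 regrets: 1.4, 0.3, 0.0, 0.0 → max 1.4
Option 5 regrets: 0.0, 1.1, 0.6, 2.0 → max 2.0
Smallest max regret = 0.4 → Option 2.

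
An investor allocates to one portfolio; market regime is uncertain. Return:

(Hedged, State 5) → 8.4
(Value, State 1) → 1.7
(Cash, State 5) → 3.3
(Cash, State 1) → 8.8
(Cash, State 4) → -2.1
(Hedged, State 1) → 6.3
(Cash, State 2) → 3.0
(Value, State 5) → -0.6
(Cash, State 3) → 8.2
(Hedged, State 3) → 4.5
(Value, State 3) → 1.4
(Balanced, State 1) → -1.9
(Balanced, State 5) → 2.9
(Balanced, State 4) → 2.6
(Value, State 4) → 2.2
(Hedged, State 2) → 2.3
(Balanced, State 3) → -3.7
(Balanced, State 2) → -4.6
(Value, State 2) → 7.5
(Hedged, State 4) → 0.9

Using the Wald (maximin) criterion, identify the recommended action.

Hedged

Row minima: Cash=-2.1, Balanced=-4.6, Hedged=0.9, Value=-0.6
Best worst-case = 0.9 → Hedged.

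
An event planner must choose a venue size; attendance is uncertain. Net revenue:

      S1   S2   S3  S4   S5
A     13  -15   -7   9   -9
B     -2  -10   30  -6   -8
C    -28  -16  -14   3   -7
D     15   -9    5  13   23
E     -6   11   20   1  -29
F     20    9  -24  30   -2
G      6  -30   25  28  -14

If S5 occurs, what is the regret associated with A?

Best payoff under S5 is 23.
Regret = 23 − (-9) = 32.

32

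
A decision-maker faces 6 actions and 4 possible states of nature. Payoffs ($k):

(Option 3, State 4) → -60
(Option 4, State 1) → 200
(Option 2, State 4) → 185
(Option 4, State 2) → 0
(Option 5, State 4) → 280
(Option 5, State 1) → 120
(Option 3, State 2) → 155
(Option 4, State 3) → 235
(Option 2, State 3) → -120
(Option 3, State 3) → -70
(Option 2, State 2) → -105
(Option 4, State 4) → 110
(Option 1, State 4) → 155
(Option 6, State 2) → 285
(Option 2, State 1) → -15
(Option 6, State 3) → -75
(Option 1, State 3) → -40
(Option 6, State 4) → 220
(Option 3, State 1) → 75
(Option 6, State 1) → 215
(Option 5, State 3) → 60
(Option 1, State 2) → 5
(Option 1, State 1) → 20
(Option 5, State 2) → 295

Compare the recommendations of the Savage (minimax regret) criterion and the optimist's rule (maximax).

minimax regret → Option 5; maximax → Option 5 (agree)

Column bests: State 1=215, State 2=295, State 3=235, State 4=280.
Option 1 regrets: 195, 290, 275, 125 → max 290
Option 2 regrets: 230, 400, 355, 95 → max 400
Option 3 regrets: 140, 140, 305, 340 → max 340
Option 4 regrets: 15, 295, 0, 170 → max 295
Option 5 regrets: 95, 0, 175, 0 → max 175
Option 6 regrets: 0, 10, 310, 60 → max 310
Smallest max regret = 175 → Option 5.
Row maxima: Option 1=155, Option 2=185, Option 3=155, Option 4=235, Option 5=295, Option 6=285
Best best-case = 295 → Option 5.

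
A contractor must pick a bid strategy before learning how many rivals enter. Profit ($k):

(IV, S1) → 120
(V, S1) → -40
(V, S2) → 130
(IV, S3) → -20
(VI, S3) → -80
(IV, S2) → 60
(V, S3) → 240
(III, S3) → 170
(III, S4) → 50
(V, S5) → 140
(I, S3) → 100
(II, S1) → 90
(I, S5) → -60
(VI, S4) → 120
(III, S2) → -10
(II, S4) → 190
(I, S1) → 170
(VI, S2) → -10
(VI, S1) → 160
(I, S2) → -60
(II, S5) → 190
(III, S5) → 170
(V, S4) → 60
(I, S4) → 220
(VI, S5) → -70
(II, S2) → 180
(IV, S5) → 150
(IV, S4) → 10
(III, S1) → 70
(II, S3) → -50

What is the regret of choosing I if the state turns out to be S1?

0

Best payoff under S1 is 170.
Regret = 170 − 170 = 0.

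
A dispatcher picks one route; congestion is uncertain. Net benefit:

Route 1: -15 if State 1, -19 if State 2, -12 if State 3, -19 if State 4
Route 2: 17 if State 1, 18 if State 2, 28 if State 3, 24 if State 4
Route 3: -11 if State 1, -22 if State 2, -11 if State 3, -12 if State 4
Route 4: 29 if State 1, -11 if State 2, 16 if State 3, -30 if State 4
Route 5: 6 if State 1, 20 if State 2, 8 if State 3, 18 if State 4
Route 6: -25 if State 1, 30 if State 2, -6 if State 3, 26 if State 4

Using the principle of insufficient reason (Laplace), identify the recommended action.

Route 2

Row averages: Route 1=-16.25, Route 2=21.75, Route 3=-14, Route 4=1, Route 5=13, Route 6=6.25
Highest average = 21.75 → Route 2.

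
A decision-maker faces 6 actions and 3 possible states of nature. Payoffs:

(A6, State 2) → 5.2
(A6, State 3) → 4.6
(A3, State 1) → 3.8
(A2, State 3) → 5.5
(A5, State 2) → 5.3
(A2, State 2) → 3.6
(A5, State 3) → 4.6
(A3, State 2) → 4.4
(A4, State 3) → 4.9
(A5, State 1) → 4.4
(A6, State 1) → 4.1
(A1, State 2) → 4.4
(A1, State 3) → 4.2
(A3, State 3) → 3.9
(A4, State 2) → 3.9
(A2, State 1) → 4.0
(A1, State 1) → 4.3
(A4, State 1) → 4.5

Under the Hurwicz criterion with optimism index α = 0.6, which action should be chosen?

A1: 0.6·4.4 + 0.4·4.2 = 4.32
A2: 0.6·5.5 + 0.4·3.6 = 4.74
A3: 0.6·4.4 + 0.4·3.8 = 4.16
A4: 0.6·4.9 + 0.4·3.9 = 4.5
A5: 0.6·5.3 + 0.4·4.4 = 4.94
A6: 0.6·5.2 + 0.4·4.1 = 4.76
Highest Hurwicz score = 4.94 → A5.

A5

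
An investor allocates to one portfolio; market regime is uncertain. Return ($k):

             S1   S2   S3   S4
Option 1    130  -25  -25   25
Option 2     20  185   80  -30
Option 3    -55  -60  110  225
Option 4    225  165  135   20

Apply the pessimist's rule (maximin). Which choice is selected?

Option 4

Row minima: Option 1=-25, Option 2=-30, Option 3=-60, Option 4=20
Best worst-case = 20 → Option 4.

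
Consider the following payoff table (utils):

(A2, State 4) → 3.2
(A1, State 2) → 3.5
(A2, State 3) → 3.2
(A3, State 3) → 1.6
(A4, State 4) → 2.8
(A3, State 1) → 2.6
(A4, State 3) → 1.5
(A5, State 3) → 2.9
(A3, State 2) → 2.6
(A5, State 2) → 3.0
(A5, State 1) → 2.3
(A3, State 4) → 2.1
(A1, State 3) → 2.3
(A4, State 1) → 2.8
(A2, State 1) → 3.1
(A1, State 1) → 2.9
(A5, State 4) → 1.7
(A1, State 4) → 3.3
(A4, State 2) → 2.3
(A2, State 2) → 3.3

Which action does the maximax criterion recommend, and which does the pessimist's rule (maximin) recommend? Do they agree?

maximax → A1; maximin → A2 (disagree)

Row maxima: A1=3.5, A2=3.3, A3=2.6, A4=2.8, A5=3.0
Best best-case = 3.5 → A1.
Row minima: A1=2.3, A2=3.1, A3=1.6, A4=1.5, A5=1.7
Best worst-case = 3.1 → A2.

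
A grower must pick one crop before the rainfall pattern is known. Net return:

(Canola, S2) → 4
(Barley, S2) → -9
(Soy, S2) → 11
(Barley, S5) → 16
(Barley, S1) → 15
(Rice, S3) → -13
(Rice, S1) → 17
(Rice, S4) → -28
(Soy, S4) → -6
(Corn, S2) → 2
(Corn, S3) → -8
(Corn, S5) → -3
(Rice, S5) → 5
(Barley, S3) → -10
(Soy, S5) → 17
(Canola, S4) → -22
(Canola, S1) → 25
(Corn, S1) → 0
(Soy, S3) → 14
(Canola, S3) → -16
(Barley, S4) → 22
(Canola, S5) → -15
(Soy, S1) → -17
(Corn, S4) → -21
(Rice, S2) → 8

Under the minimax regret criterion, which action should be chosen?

Barley

Column bests: S1=25, S2=11, S3=14, S4=22, S5=17.
Rice regrets: 8, 3, 27, 50, 12 → max 50
Soy regrets: 42, 0, 0, 28, 0 → max 42
Canola regrets: 0, 7, 30, 44, 32 → max 44
Corn regrets: 25, 9, 22, 43, 20 → max 43
Barley regrets: 10, 20, 24, 0, 1 → max 24
Smallest max regret = 24 → Barley.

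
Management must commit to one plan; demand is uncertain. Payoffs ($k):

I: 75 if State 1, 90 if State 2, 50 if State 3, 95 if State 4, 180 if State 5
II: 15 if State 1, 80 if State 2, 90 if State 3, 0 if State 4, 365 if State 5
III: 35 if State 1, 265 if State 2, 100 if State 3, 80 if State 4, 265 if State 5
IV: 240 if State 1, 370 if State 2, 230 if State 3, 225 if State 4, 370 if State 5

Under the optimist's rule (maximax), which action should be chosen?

IV

Row maxima: I=180, II=365, III=265, IV=370
Best best-case = 370 → IV.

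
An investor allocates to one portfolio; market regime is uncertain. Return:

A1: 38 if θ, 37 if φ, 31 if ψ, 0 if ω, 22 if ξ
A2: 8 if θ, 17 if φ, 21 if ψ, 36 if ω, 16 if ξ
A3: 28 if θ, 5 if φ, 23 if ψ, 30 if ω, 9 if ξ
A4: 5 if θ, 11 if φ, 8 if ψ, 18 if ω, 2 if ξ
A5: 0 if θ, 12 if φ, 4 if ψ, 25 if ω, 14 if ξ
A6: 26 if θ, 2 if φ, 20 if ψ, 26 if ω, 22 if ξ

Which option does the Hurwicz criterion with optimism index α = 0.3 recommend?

A1: 0.3·38 + 0.7·0 = 11.4
A2: 0.3·36 + 0.7·8 = 16.4
A3: 0.3·30 + 0.7·5 = 12.5
A4: 0.3·18 + 0.7·2 = 6.8
A5: 0.3·25 + 0.7·0 = 7.5
A6: 0.3·26 + 0.7·2 = 9.2
Highest Hurwicz score = 16.4 → A2.

A2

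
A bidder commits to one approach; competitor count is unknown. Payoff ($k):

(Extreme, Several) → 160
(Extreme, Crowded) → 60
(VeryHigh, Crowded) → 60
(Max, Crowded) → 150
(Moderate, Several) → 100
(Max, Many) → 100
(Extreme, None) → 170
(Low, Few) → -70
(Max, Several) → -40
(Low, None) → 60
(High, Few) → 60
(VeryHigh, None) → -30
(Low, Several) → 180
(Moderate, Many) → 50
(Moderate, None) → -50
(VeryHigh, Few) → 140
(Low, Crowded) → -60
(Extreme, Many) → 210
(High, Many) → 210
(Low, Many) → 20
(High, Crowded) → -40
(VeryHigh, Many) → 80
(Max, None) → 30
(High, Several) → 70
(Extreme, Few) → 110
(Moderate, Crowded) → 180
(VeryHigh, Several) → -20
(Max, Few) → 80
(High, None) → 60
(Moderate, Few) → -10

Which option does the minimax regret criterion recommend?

Column bests: None=170, Few=140, Several=180, Many=210, Crowded=180.
Low regrets: 110, 210, 0, 190, 240 → max 240
Moderate regrets: 220, 150, 80, 160, 0 → max 220
High regrets: 110, 80, 110, 0, 220 → max 220
VeryHigh regrets: 200, 0, 200, 130, 120 → max 200
Extreme regrets: 0, 30, 20, 0, 120 → max 120
Max regrets: 140, 60, 220, 110, 30 → max 220
Smallest max regret = 120 → Extreme.

Extreme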